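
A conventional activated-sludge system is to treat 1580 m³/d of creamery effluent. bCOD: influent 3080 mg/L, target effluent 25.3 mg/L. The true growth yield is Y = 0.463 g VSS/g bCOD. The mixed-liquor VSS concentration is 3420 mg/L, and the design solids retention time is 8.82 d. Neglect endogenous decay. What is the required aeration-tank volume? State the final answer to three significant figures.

With k_d = 0 the design equation reduces to V = Y Q (S₀−S) θ_c / X = 0.463 × 1580 × (3080 − 25.3) × 8.82 / 3420 = 5763 m³.

V ≈ 5760 m³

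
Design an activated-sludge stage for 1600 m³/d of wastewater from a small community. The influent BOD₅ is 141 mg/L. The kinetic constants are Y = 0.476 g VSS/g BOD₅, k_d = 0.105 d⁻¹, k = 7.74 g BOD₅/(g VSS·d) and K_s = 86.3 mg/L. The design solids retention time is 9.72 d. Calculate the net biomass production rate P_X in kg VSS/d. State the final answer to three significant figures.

P_X ≈ 51.2 kg VSS/d

From the Monod/SRT balance for a CMAS, S = K_s·(1+k_d θ_c)/[θ_c·(Y k − k_d) − 1] = 86.3 × (1 + 0.105 × 9.72) / [9.72 × (0.476 × 7.74 − 0.105) − 1] = 174.4 / 33.79 = 5.161 mg/L.
The observed yield is Y_obs = Y/(1 + k_d·θ_c) = 0.476 / (1 + 0.105 × 9.72) = 0.476 / 2.021 = 0.2356 g VSS per g BOD₅ removed.
Substrate removed = Q·(S₀ − S) = 1600 m³/d × (141 − 5.16) g/m³ = 2.17×10^5 g/d = 217.3 kg/d.
Biomass produced: P_X = Y_obs·Q·ΔS = 0.2356 × 217.3 ≈ 51.20 kg VSS/d.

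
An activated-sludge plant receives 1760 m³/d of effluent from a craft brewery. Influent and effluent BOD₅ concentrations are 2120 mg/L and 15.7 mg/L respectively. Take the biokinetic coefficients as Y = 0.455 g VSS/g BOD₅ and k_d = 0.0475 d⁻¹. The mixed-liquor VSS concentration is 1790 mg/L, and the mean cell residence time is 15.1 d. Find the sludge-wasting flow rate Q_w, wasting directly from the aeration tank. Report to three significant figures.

Q_w ≈ 548 m³/d

Steady-state biomass mass balance: V·X·(1 + k_d·θ_c) = Y·Q·(S₀ − S)·θ_c, so V = 0.455 × 1760 × (2120 − 15.7) × 15.1 / [1790 × (1 + 0.0475 × 15.1)] = 2.54×10^7 / 3074 = 8278 m³.
For wasting at MLVSS concentration, Q_w = V/θ_c = 8278/15.1 = 548.2 m³/d.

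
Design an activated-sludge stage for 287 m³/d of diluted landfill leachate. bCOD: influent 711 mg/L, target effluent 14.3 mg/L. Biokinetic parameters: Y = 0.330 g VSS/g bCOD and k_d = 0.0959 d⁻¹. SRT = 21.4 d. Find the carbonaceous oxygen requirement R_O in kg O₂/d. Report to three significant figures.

R_O ≈ 169 kg O₂/d

Correct the yield for decay: Y_obs = Y/(1 + k_d θ_c) = 0.330 / (1 + 0.0959 × 21.4) = 0.330 / 3.052 = 0.1081.
Substrate removed = Q·(S₀ − S) = 287 m³/d × (711 − 14.3) g/m³ = 2×10^5 g/d = 200.0 kg/d.
Biomass synthesised: P_X = Y_obs × 200.0 = 21.62 kg VSS/d.
R_O = Q·ΔS − 1.42 P_X = 200.0 − 30.70 = 169.3 kg O₂/d.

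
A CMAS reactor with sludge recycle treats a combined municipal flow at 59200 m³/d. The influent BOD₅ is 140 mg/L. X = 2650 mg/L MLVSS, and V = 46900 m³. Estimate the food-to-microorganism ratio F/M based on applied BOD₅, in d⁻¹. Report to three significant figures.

F/M ≈ 0.0667 d⁻¹

Food-to-microorganism ratio F/M = Q S₀ / (V X) = 59200 × 140 / (46900 × 2650) = 0.06669 d⁻¹.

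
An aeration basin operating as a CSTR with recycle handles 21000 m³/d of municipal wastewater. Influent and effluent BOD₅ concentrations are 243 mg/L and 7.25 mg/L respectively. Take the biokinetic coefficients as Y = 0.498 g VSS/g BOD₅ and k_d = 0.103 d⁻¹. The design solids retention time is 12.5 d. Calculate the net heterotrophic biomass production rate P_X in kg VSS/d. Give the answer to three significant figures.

Observed yield with endogenous decay: Y_obs = Y / (1 + k_d·θ_c) = 0.498 / (1 + 0.103 × 12.5) = 0.498 / 2.287 = 0.2177 g VSS/g BOD₅.
Mass of BOD₅ removed per day: Q(S₀ − S) = 21000 × 235.8 g/m³ = 4951 kg/d.
Net biomass production P_X = Y_obs × Q·(S₀ − S) = 0.2177 × 4951 = 1078 kg VSS/d.

P_X ≈ 1080 kg VSS/d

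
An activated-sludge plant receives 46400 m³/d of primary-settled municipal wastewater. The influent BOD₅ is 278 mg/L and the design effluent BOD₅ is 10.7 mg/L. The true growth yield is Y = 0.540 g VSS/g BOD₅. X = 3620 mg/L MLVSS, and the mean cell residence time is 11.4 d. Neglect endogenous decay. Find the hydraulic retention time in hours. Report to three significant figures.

Biomass mass balance (decay neglected): V·X = Y·Q·(S₀ − S)·θ_c, so V = 0.540 × 46400 × (278 − 10.7) × 11.4 / 3620 = 21091 m³.
Hydraulic retention time τ = V/Q = 21091 / 46400 = 0.4546 d = 10.91 h.

τ ≈ 10.9 h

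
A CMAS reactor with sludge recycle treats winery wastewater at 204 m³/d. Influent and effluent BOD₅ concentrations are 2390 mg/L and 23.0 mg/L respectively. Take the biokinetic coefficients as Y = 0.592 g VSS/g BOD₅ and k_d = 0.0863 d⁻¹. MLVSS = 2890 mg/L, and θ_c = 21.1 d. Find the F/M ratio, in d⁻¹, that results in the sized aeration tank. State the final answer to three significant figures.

F/M ≈ 0.228 d⁻¹

Steady-state biomass mass balance: V·X·(1 + k_d·θ_c) = Y·Q·(S₀ − S)·θ_c, so V = 0.592 × 204 × (2390 − 23.0) × 21.1 / [2890 × (1 + 0.0863 × 21.1)] = 6.03×10^6 / 8152 = 739.8 m³.
F/M = Q·S₀ / (V·X) = 204 × 2390 / (739.8 × 2890) = 0.2280 g BOD₅·(g VSS·d)⁻¹.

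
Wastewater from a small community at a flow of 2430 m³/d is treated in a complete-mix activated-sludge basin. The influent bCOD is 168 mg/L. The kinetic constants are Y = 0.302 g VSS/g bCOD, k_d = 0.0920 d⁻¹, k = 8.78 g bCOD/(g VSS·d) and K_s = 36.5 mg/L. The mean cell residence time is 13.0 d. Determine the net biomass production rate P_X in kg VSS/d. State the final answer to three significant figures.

Effluent substrate depends only on kinetics and SRT: S = K_s(1 + k_d θ_c) / [θ_c(Yk − k_d) − 1] = 36.5 × (1 + 0.0920 × 13.0) / [13.0 × (0.302 × 8.78 − 0.0920) − 1] = 80.15 / 32.27 = 2.484 mg/L.
Correct the yield for decay: Y_obs = Y/(1 + k_d θ_c) = 0.302 / (1 + 0.0920 × 13.0) = 0.302 / 2.196 = 0.1375.
ΔS = 168 − 2.48 = 165.5 mg/L, so the substrate removal rate is 2430 × 165.5/1000 = 402.2 kg bCOD/d.
Biomass produced: P_X = Y_obs·Q·ΔS = 0.1375 × 402.2 ≈ 55.31 kg VSS/d.

P_X ≈ 55.3 kg VSS/d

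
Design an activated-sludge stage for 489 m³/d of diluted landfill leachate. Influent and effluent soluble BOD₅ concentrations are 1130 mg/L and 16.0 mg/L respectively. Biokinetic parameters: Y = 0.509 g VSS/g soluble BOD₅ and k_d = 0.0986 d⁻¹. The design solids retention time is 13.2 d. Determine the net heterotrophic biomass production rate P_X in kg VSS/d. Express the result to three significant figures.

P_X ≈ 120 kg VSS/d

The observed yield is Y_obs = Y/(1 + k_d·θ_c) = 0.509 / (1 + 0.0986 × 13.2) = 0.509 / 2.302 = 0.2212 g VSS per g soluble BOD₅ removed.
Substrate removed = Q·(S₀ − S) = 489 m³/d × (1130 − 16.0) g/m³ = 5.45×10^5 g/d = 544.7 kg/d.
P_X = Y_obs · Q(S₀ − S) = 0.2212 × 544.7 = 120.5 kg VSS/d.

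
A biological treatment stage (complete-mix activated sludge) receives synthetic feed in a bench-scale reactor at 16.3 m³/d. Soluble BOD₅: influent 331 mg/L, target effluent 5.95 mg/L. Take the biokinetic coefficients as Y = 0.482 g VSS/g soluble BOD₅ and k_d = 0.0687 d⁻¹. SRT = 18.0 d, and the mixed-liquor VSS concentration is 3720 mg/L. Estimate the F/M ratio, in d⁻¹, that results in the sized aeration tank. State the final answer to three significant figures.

F/M ≈ 0.263 d⁻¹

From the SRT design equation V = Y Q (S₀−S) θ_c / [X (1 + k_d θ_c)] = 0.482 × 16.3 × (331 − 5.95) × 18.0 / [3720 × (1 + 0.0687 × 18.0)] = 4.6×10^4 / 8320 = 5.525 m³.
F/M = Q·S₀ / (V·X) = 16.3 × 331 / (5.525 × 3720) = 0.2625 g soluble BOD₅·(g VSS·d)⁻¹.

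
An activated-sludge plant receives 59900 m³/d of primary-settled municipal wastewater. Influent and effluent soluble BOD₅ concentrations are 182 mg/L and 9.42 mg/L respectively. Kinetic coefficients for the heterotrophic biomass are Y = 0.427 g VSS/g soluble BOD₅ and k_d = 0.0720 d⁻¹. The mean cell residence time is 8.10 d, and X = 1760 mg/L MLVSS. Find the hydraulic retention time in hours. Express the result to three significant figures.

τ ≈ 5.14 h

From the SRT design equation V = Y Q (S₀−S) θ_c / [X (1 + k_d θ_c)] = 0.427 × 59900 × (182 − 9.42) × 8.10 / [1760 × (1 + 0.0720 × 8.10)] = 3.58×10^7 / 2786 = 12832 m³.
Hydraulic retention time τ = V/Q = 12832 / 59900 = 0.2142 d = 5.141 h.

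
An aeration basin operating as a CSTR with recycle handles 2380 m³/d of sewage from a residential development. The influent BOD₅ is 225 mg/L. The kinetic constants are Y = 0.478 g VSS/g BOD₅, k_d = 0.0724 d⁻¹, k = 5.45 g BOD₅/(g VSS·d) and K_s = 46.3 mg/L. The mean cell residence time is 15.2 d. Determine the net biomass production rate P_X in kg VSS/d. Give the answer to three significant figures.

P_X ≈ 120 kg VSS/d

From the Monod/SRT balance for a CMAS, S = K_s·(1+k_d θ_c)/[θ_c·(Y k − k_d) − 1] = 46.3 × (1 + 0.0724 × 15.2) / [15.2 × (0.478 × 5.45 − 0.0724) − 1] = 97.25 / 37.50 = 2.594 mg/L.
Correct the yield for decay: Y_obs = Y/(1 + k_d θ_c) = 0.478 / (1 + 0.0724 × 15.2) = 0.478 / 2.100 = 0.2276.
ΔS = 225 − 2.59 = 222.4 mg/L, so the substrate removal rate is 2380 × 222.4/1000 = 529.3 kg BOD₅/d.
Net biomass production P_X = Y_obs × Q·(S₀ − S) = 0.2276 × 529.3 = 120.5 kg VSS/d.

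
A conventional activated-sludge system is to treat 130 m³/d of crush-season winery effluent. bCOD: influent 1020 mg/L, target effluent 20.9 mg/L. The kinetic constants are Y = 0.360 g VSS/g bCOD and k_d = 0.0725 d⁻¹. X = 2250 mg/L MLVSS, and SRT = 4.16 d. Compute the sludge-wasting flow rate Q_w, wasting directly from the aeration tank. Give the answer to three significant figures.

Q_w ≈ 16.0 m³/d

Rearranging the biomass balance for a CMAS with decay, V = Y·Q·ΔS·θ_c / [X·(1+k_d θ_c)] = 0.360 × 130 × (1020 − 20.9) × 4.16 / [2250 × (1 + 0.0725 × 4.16)] = 1.95×10^5 / 2929 = 66.42 m³.
For wasting at MLVSS concentration, Q_w = V/θ_c = 66.42/4.16 = 15.97 m³/d.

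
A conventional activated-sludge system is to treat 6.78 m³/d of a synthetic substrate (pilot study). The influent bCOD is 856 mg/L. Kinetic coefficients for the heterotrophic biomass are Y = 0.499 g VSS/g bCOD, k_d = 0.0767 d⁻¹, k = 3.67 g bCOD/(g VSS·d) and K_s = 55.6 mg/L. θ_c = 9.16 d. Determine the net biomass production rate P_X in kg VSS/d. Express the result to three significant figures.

P_X ≈ 1.69 kg VSS/d

From the Monod/SRT balance for a CMAS, S = K_s·(1+k_d θ_c)/[θ_c·(Y k − k_d) − 1] = 55.6 × (1 + 0.0767 × 9.16) / [9.16 × (0.499 × 3.67 − 0.0767) − 1] = 94.66 / 15.07 = 6.281 mg/L.
Correct the yield for decay: Y_obs = Y/(1 + k_d θ_c) = 0.499 / (1 + 0.0767 × 9.16) = 0.499 / 1.703 = 0.2931.
Mass of bCOD removed per day: Q(S₀ − S) = 6.78 × 849.7 g/m³ = 5.761 kg/d.
P_X = Y_obs · Q(S₀ − S) = 0.2931 × 5.761 = 1.688 kg VSS/d.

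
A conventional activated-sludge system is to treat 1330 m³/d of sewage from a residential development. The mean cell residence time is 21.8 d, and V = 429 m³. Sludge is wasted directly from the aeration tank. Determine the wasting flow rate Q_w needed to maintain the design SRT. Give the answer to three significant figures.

Q_w ≈ 19.7 m³/d

With mixed-liquor wasting, θ_c = V/Q_w, so Q_w = V/θ_c = 429.0/21.8 = 19.68 m³/d.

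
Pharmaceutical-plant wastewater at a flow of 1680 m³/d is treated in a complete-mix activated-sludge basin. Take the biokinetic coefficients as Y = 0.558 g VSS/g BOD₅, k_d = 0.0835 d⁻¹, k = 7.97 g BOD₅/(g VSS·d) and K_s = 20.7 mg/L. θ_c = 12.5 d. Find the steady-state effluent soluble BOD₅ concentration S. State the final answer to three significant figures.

For a completely mixed reactor with recycle the Lawrence–McCarty relation gives S = K_s·(1 + k_d·θ_c) / [θ_c·(Y·k − k_d) − 1] = 20.7 × (1 + 0.0835 × 12.5) / [12.5 × (0.558 × 7.97 − 0.0835) − 1] = 42.31 / 53.55 = 0.7901 mg/L.

S ≈ 0.790 mg/L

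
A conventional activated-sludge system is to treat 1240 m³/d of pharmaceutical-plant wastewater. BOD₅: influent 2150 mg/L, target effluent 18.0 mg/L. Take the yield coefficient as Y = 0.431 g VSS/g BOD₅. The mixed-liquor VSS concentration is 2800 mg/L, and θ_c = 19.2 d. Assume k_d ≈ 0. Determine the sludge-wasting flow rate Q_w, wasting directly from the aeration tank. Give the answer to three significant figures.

V·X = Y·Q·ΔS·θ_c gives V = 0.431 × 1240 × (2150 − 18.0) × 19.2 / 2800 = 7813 m³.
With mixed-liquor wasting, θ_c = V/Q_w, so Q_w = V/θ_c = 7813/19.2 = 406.9 m³/d.

Q_w ≈ 407 m³/d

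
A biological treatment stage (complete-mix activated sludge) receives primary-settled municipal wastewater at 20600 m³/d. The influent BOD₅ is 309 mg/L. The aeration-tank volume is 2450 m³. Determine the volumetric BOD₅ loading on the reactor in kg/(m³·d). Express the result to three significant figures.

L_v ≈ 2.60 kg BOD₅/(m³·d)

Applied BOD₅ load per unit volume = Q·S₀/V = (20600 × 309/1000)/2450 = 2.598 kg BOD₅·m⁻³·d⁻¹.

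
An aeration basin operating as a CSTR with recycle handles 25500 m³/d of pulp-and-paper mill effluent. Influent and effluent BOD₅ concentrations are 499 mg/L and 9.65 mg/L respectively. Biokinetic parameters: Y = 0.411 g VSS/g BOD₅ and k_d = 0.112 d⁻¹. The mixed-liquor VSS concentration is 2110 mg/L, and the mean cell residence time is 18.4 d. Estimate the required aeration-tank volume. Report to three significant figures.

From the SRT design equation V = Y Q (S₀−S) θ_c / [X (1 + k_d θ_c)] = 0.411 × 25500 × (499 − 9.65) × 18.4 / [2110 × (1 + 0.112 × 18.4)] = 9.44×10^7 / 6458 = 14612 m³.

V ≈ 14600 m³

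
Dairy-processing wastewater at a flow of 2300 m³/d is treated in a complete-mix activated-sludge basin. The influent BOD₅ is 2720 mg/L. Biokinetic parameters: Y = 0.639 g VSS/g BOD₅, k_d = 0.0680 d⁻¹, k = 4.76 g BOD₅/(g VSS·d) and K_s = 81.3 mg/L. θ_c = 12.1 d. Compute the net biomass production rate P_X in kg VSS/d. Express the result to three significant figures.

P_X ≈ 2190 kg VSS/d

Effluent substrate depends only on kinetics and SRT: S = K_s(1 + k_d θ_c) / [θ_c(Yk − k_d) − 1] = 81.3 × (1 + 0.0680 × 12.1) / [12.1 × (0.639 × 4.76 − 0.0680) − 1] = 148.2 / 34.98 = 4.236 mg/L.
Correct the yield for decay: Y_obs = Y/(1 + k_d θ_c) = 0.639 / (1 + 0.0680 × 12.1) = 0.639 / 1.823 = 0.3506.
Substrate removed = Q·(S₀ − S) = 2300 m³/d × (2720 − 4.24) g/m³ = 6.25×10^6 g/d = 6246 kg/d.
So the net sludge growth is P_X = 0.3506 × 6246 = 2190 kg VSS/d.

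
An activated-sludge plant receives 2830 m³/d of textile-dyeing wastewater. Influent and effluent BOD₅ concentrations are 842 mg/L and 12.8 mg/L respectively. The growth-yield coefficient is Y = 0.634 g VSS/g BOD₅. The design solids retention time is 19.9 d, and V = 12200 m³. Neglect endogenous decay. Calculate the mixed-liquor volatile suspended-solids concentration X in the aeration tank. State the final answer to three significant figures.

X = Y·Q·ΔS·θ_c / V = 0.634 × 2830 × (842 − 12.8) × 19.9 / 12200 = 2427 mg/L.

X ≈ 2430 mg/L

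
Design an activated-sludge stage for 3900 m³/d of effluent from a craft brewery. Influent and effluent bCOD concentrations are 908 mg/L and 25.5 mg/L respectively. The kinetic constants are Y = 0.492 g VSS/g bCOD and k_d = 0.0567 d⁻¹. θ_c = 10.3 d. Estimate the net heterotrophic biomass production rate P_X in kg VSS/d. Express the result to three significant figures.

P_X ≈ 1070 kg VSS/d

The observed yield is Y_obs = Y/(1 + k_d·θ_c) = 0.492 / (1 + 0.0567 × 10.3) = 0.492 / 1.584 = 0.3106 g VSS per g bCOD removed.
Mass of bCOD removed per day: Q(S₀ − S) = 3900 × 882.5 g/m³ = 3442 kg/d.
So the net sludge growth is P_X = 0.3106 × 3442 = 1069 kg VSS/d.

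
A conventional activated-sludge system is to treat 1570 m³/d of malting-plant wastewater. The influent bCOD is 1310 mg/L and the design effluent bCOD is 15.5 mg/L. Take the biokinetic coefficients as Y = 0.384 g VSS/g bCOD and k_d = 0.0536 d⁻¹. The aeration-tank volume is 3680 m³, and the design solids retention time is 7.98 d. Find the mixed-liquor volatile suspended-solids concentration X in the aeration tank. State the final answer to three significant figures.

X ≈ 1190 mg/L

Solving the biomass balance for X: X = Y Q (S₀−S) θ_c / [V (1+k_d θ_c)] = 0.384 × 1570 × (1310 − 15.5) × 7.98 / [3680 × (1 + 0.0536 × 7.98)] = 1185 mg/L.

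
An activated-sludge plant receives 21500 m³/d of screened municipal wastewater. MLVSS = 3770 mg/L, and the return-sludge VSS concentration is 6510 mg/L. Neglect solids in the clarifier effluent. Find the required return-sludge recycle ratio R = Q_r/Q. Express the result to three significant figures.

R ≈ 1.38

R = Q_r/Q = X/(X_r − X) = 3770 / (6510 − 3770) = 1.376.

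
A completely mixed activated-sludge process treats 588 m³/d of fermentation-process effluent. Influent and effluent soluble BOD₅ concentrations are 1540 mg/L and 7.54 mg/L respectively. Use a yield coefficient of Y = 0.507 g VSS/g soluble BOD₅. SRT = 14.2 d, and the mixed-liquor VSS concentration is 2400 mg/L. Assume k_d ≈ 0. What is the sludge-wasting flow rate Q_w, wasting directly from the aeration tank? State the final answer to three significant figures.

With k_d = 0 the design equation reduces to V = Y Q (S₀−S) θ_c / X = 0.507 × 588 × (1540 − 7.54) × 14.2 / 2400 = 2703 m³.
For wasting at MLVSS concentration, Q_w = V/θ_c = 2703/14.2 = 190.4 m³/d.

Q_w ≈ 190 m³/d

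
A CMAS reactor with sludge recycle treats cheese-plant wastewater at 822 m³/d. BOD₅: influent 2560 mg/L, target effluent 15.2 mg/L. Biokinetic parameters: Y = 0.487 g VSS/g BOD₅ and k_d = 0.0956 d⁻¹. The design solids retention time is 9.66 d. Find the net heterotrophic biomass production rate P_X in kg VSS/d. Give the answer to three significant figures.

P_X ≈ 530 kg VSS/d

Observed yield with endogenous decay: Y_obs = Y / (1 + k_d·θ_c) = 0.487 / (1 + 0.0956 × 9.66) = 0.487 / 1.923 = 0.2532 g VSS/g BOD₅.
Mass of BOD₅ removed per day: Q(S₀ − S) = 822 × 2545 g/m³ = 2092 kg/d.
P_X = Y_obs · Q(S₀ − S) = 0.2532 × 2092 = 529.6 kg VSS/d.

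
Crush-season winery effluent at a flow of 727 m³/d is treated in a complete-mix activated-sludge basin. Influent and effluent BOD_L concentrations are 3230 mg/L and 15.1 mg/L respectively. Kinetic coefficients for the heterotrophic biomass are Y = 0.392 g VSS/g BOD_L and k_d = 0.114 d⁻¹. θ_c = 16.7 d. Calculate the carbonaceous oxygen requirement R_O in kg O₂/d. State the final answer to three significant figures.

Observed yield with endogenous decay: Y_obs = Y / (1 + k_d·θ_c) = 0.392 / (1 + 0.114 × 16.7) = 0.392 / 2.904 = 0.1350 g VSS/g BOD_L.
Q·(S₀ − S) = 727 × (3230 − 15.1) × 10⁻³ = 2337 kg/d removed.
P_X = Y_obs·Q·(S₀ − S) = 0.1350 × 2337 = 315.5 kg VSS/d.
R_O = Q·(S₀ − S) − 1.42·P_X = 2337 − 1.42 × 315.5 = 1889 kg O₂/d.

R_O ≈ 1890 kg O₂/d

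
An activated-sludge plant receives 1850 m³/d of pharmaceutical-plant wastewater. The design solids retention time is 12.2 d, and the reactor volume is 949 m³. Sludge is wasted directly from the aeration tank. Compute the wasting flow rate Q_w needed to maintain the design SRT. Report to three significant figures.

Q_w ≈ 77.8 m³/d

With mixed-liquor wasting, θ_c = V/Q_w, so Q_w = V/θ_c = 949.0/12.2 = 77.79 m³/d.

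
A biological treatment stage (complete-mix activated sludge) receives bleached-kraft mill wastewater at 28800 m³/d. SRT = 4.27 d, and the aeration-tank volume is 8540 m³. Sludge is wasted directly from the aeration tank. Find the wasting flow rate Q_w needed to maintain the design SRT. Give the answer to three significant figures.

For wasting at MLVSS concentration, Q_w = V/θ_c = 8540/4.27 = 2000 m³/d.

Q_w ≈ 2000 m³/d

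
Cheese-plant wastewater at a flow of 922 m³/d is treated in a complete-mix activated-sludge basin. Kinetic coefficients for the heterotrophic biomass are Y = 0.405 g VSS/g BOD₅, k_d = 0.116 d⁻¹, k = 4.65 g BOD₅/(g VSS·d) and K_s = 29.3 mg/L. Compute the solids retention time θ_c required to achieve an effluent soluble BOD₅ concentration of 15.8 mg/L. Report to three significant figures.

Specific growth rate at S = 15.8 mg/L: μ = YkS/(K_s+S) = 0.405·4.65·15.8/(29.3+15.8) = 0.6598 d⁻¹.
θ_c = 1/(μ − k_d) = 1/(0.6598 − 0.116) = 1/0.5438 = 1.839 d.

θ_c ≈ 1.84 d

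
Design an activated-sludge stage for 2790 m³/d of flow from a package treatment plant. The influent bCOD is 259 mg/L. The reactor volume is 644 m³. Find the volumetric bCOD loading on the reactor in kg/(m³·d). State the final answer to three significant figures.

Volumetric loading L_v = Q·S₀ / V = 2790 × 259 g/m³ / 644.0 m³ = 1122 g/(m³·d) = 1.122 kg bCOD/(m³·d).

L_v ≈ 1.12 kg bCOD/(m³·d)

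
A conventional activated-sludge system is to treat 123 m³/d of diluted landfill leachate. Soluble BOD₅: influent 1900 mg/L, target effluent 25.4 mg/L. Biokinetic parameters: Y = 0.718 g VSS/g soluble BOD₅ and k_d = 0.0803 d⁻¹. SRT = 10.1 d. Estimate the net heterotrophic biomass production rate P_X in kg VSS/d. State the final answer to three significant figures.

Correct the yield for decay: Y_obs = Y/(1 + k_d θ_c) = 0.718 / (1 + 0.0803 × 10.1) = 0.718 / 1.811 = 0.3965.
Mass of soluble BOD₅ removed per day: Q(S₀ − S) = 123 × 1875 g/m³ = 230.6 kg/d.
Net biomass production P_X = Y_obs × Q·(S₀ − S) = 0.3965 × 230.6 = 91.41 kg VSS/d.

P_X ≈ 91.4 kg VSS/d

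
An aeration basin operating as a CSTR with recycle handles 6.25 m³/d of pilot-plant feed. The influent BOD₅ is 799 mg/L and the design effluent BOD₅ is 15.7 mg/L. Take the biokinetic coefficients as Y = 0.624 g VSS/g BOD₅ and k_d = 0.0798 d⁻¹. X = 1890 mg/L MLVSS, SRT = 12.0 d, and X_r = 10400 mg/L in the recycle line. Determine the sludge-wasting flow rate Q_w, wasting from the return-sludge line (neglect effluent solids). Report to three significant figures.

Q_w ≈ 0.150 m³/d

Rearranging the biomass balance for a CMAS with decay, V = Y·Q·ΔS·θ_c / [X·(1+k_d θ_c)] = 0.624 × 6.25 × (799 − 15.7) × 12.0 / [1890 × (1 + 0.0798 × 12.0)] = 3.67×10^4 / 3700 = 9.908 m³.
θ_c = V·X/(Q_w·X_r) when wasting from the recycle, so Q_w = V·X/(θ_c·X_r) = 9.908 × 1890 / (12.0 × 10400) = 0.1500 m³/d.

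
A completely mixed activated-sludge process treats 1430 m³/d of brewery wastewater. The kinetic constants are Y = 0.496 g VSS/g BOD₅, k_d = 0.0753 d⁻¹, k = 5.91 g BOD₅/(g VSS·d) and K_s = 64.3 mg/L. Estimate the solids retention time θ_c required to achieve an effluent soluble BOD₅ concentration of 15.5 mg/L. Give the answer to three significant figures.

θ_c ≈ 2.02 d

Specific growth rate at S = 15.5 mg/L: μ = YkS/(K_s+S) = 0.496·5.91·15.5/(64.3+15.5) = 0.5694 d⁻¹.
1/θ_c = 0.5694 − 0.0753 = 0.4941 d⁻¹, so θ_c = 2.024 d.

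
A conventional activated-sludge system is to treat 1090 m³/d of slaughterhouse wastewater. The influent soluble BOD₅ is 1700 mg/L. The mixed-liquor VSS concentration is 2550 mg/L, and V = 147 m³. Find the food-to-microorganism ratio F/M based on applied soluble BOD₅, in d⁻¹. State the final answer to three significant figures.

F/M ≈ 4.94 d⁻¹

Food-to-microorganism ratio F/M = Q S₀ / (V X) = 1090 × 1700 / (147.0 × 2550) = 4.943 d⁻¹.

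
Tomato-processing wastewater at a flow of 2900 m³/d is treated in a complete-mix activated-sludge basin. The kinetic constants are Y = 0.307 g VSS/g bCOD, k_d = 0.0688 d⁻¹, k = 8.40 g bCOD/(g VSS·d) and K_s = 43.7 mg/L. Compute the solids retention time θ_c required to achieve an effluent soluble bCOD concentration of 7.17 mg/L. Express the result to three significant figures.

θ_c ≈ 3.39 d

From 1/θ_c = Y·k·S/(K_s + S) − k_d: Y·k·S/(K_s+S) = 0.307 × 8.40 × 7.17 / (43.7 + 7.17) = 0.3635 d⁻¹.
θ_c = 1/(μ − k_d) = 1/(0.3635 − 0.0688) = 1/0.2947 = 3.394 d.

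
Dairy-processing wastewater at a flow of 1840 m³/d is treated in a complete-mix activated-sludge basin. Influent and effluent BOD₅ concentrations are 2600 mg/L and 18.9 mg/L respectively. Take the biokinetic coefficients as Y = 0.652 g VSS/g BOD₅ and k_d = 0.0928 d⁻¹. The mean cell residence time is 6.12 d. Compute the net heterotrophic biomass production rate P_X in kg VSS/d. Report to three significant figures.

Y_obs = Y / (1 + k_d θ_c) = 0.652 / (1 + 0.0928 × 6.12) = 0.652 / 1.568 = 0.4158.
Mass of BOD₅ removed per day: Q(S₀ − S) = 1840 × 2581 g/m³ = 4749 kg/d.
P_X = Y_obs · Q(S₀ − S) = 0.4158 × 4749 = 1975 kg VSS/d.

P_X ≈ 1970 kg VSS/d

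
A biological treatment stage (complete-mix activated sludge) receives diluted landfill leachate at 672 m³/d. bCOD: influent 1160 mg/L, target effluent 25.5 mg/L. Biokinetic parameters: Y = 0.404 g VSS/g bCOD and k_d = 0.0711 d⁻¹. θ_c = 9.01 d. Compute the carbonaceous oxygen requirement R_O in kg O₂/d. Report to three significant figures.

R_O ≈ 496 kg O₂/d

Observed yield with endogenous decay: Y_obs = Y / (1 + k_d·θ_c) = 0.404 / (1 + 0.0711 × 9.01) = 0.404 / 1.641 = 0.2462 g VSS/g bCOD.
ΔS = 1160 − 25.5 = 1134 mg/L, so the substrate removal rate is 672 × 1134/1000 = 762.4 kg bCOD/d.
Biomass synthesised: P_X = Y_obs × 762.4 = 187.7 kg VSS/d.
Carbonaceous O₂ demand = substrate oxidised − cell-mass equivalent = 762.4 − 1.42 × 187.7 = 495.8 kg O₂/d.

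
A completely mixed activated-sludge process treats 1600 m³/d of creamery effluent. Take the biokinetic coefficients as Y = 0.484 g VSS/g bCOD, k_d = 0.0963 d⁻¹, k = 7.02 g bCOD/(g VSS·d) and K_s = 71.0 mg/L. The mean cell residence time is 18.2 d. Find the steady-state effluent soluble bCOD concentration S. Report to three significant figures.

For a completely mixed reactor with recycle the Lawrence–McCarty relation gives S = K_s·(1 + k_d·θ_c) / [θ_c·(Y·k − k_d) − 1] = 71.0 × (1 + 0.0963 × 18.2) / [18.2 × (0.484 × 7.02 − 0.0963) − 1] = 195.4 / 59.09 = 3.308 mg/L.

S ≈ 3.31 mg/L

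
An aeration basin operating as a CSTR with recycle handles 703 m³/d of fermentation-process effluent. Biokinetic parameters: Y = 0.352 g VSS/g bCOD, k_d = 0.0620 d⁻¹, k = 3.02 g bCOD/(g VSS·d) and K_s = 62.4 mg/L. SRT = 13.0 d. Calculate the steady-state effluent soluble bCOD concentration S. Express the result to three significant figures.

Effluent substrate depends only on kinetics and SRT: S = K_s(1 + k_d θ_c) / [θ_c(Yk − k_d) − 1] = 62.4 × (1 + 0.0620 × 13.0) / [13.0 × (0.352 × 3.02 − 0.0620) − 1] = 112.7 / 12.01 = 9.381 mg/L.

S ≈ 9.38 mg/L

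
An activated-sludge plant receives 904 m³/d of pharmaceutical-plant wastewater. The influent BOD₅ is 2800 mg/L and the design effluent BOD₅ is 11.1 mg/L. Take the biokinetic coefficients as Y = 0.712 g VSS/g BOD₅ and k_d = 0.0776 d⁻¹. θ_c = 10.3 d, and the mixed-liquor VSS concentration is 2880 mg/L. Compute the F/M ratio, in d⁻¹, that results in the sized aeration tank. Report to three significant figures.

Steady-state biomass mass balance: V·X·(1 + k_d·θ_c) = Y·Q·(S₀ − S)·θ_c, so V = 0.712 × 904 × (2800 − 11.1) × 10.3 / [2880 × (1 + 0.0776 × 10.3)] = 1.85×10^7 / 5182 = 3568 m³.
F/M = Q·S₀ / (V·X) = 904 × 2800 / (3568 × 2880) = 0.2463 g BOD₅·(g VSS·d)⁻¹.

F/M ≈ 0.246 d⁻¹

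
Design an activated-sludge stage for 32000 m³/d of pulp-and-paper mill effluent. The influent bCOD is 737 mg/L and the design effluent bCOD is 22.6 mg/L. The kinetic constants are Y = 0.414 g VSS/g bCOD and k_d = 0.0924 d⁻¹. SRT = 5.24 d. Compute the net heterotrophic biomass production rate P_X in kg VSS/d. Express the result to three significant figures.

Correct the yield for decay: Y_obs = Y/(1 + k_d θ_c) = 0.414 / (1 + 0.0924 × 5.24) = 0.414 / 1.484 = 0.2789.
Q·(S₀ − S) = 32000 × (737 − 22.6) × 10⁻³ = 22861 kg/d removed.
So the net sludge growth is P_X = 0.2789 × 22861 = 6377 kg VSS/d.

P_X ≈ 6380 kg VSS/d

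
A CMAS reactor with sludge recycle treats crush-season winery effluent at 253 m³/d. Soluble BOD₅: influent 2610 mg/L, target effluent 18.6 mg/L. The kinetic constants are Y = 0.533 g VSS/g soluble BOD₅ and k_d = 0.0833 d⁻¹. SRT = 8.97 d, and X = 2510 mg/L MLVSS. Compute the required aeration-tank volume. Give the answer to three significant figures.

From the SRT design equation V = Y Q (S₀−S) θ_c / [X (1 + k_d θ_c)] = 0.533 × 253 × (2610 − 18.6) × 8.97 / [2510 × (1 + 0.0833 × 8.97)] = 3.13×10^6 / 4385 = 714.8 m³.

V ≈ 715 m³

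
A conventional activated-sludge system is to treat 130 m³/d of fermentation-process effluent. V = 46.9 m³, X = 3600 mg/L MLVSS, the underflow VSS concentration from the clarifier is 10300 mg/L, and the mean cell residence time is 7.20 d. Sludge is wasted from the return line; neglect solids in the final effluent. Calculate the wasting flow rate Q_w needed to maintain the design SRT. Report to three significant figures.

Q_w ≈ 2.28 m³/d

Q_w = (V·X)/(θ_c X_r) = 46.90 × 3600 / (7.20 × 10300) = 2.277 m³/d.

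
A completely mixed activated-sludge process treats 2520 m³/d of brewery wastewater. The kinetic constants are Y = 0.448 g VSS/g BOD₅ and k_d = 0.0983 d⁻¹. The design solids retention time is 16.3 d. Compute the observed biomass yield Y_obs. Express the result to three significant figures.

Observed yield with endogenous decay: Y_obs = Y / (1 + k_d·θ_c) = 0.448 / (1 + 0.0983 × 16.3) = 0.448 / 2.602 = 0.1722 g VSS/g BOD₅.

Y_obs ≈ 0.172 g VSS/g BOD₅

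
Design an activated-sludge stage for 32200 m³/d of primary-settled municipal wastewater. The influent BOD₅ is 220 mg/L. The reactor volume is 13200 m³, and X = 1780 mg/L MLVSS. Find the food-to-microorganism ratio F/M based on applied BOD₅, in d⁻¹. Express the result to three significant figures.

F/M ≈ 0.301 d⁻¹

F/M = applied load / biomass = Q·S₀/(V·X) = 32200 × 220 / (13200 × 1780) = 0.3015 d⁻¹.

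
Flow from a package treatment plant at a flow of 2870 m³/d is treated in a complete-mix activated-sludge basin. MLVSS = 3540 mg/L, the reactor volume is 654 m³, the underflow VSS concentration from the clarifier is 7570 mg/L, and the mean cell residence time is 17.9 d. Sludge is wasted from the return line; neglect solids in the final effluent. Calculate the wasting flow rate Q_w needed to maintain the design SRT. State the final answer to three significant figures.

Wasting from the return line (neglecting effluent solids): Q_w = V·X / (θ_c·X_r) = 654.0 × 3540 / (17.9 × 7570) = 17.09 m³/d.

Q_w ≈ 17.1 m³/d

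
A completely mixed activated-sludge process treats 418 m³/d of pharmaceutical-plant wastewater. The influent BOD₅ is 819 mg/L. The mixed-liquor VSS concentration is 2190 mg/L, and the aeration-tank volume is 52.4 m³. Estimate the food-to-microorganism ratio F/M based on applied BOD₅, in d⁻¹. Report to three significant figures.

F/M ≈ 2.98 d⁻¹

F/M = Q·S₀ / (V·X) = 418 × 819 / (52.40 × 2190) = 2.983 g BOD₅·(g VSS·d)⁻¹.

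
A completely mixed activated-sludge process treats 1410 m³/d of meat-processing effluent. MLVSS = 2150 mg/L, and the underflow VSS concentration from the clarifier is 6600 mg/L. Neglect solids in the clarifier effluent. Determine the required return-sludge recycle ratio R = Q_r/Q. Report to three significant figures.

R ≈ 0.483

Mass balance around the secondary clarifier (neglecting effluent solids): R = X / (X_r − X) = 2150 / (6600 − 2150) = 0.4831.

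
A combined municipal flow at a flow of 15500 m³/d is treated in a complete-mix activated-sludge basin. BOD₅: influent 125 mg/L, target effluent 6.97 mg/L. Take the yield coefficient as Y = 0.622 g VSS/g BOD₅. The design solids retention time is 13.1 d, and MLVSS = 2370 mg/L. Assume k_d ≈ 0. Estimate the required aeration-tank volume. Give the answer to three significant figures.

V ≈ 6290 m³

With k_d = 0 the design equation reduces to V = Y Q (S₀−S) θ_c / X = 0.622 × 15500 × (125 − 6.97) × 13.1 / 2370 = 6290 m³.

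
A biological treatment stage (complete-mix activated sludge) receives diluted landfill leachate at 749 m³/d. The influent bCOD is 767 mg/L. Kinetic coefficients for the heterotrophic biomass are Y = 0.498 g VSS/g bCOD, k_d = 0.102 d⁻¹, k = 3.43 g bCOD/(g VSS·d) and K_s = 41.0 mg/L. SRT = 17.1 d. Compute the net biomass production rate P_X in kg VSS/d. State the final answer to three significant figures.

P_X ≈ 104 kg VSS/d

From the Monod/SRT balance for a CMAS, S = K_s·(1+k_d θ_c)/[θ_c·(Y k − k_d) − 1] = 41.0 × (1 + 0.102 × 17.1) / [17.1 × (0.498 × 3.43 − 0.102) − 1] = 112.5 / 26.46 = 4.251 mg/L.
The observed yield is Y_obs = Y/(1 + k_d·θ_c) = 0.498 / (1 + 0.102 × 17.1) = 0.498 / 2.744 = 0.1815 g VSS per g bCOD removed.
Q·(S₀ − S) = 749 × (767 − 4.25) × 10⁻³ = 571.3 kg/d removed.
So the net sludge growth is P_X = 0.1815 × 571.3 = 103.7 kg VSS/d.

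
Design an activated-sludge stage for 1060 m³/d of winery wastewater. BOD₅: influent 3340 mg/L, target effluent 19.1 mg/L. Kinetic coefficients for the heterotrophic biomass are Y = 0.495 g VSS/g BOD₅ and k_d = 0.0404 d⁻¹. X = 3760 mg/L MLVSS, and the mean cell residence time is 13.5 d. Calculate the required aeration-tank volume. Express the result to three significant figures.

V ≈ 4050 m³

Rearranging the biomass balance for a CMAS with decay, V = Y·Q·ΔS·θ_c / [X·(1+k_d θ_c)] = 0.495 × 1060 × (3340 − 19.1) × 13.5 / [3760 × (1 + 0.0404 × 13.5)] = 2.35×10^7 / 5811 = 4048 m³.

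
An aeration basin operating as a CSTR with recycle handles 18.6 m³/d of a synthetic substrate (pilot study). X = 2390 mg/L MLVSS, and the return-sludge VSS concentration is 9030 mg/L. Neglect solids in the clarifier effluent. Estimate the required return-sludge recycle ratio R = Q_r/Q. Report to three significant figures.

R ≈ 0.360

R = Q_r/Q = X/(X_r − X) = 2390 / (9030 − 2390) = 0.3599.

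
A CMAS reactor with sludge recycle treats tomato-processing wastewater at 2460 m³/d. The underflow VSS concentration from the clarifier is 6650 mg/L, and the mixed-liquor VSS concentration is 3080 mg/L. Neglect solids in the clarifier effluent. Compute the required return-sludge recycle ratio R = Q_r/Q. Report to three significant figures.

Solids balance on the clarifier gives (1+R)X = R·X_r, so R = X/(X_r − X) = 3080 / (6650 − 3080) = 0.8627.

R ≈ 0.863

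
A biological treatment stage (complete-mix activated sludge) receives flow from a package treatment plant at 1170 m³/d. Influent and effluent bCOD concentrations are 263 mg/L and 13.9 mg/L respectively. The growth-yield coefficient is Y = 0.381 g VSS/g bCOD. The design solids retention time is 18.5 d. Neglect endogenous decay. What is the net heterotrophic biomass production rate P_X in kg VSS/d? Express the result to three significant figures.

P_X ≈ 111 kg VSS/d

With endogenous decay neglected, the observed yield equals the true yield: Y_obs = Y = 0.381 g VSS/g bCOD.
Q·(S₀ − S) = 1170 × (263 − 13.9) × 10⁻³ = 291.4 kg/d removed.
So the net sludge growth is P_X = 0.3810 × 291.4 = 111.0 kg VSS/d.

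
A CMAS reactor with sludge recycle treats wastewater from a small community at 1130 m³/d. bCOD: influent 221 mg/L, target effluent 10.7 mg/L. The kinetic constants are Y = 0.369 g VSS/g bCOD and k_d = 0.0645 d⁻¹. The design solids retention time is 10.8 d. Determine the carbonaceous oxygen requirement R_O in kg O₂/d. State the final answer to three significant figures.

The observed yield is Y_obs = Y/(1 + k_d·θ_c) = 0.369 / (1 + 0.0645 × 10.8) = 0.369 / 1.697 = 0.2175 g VSS per g bCOD removed.
ΔS = 221 − 10.7 = 210.3 mg/L, so the substrate removal rate is 1130 × 210.3/1000 = 237.6 kg bCOD/d.
P_X = Y_obs·Q·(S₀ − S) = 0.2175 × 237.6 = 51.69 kg VSS/d.
R_O = Q·(S₀ − S) − 1.42·P_X = 237.6 − 1.42 × 51.69 = 164.2 kg O₂/d.

R_O ≈ 164 kg O₂/d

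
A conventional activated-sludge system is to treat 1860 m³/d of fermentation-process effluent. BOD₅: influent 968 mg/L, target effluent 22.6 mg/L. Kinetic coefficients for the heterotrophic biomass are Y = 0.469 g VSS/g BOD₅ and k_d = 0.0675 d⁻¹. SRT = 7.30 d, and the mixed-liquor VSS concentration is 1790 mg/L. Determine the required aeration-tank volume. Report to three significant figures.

V ≈ 2250 m³

From the SRT design equation V = Y Q (S₀−S) θ_c / [X (1 + k_d θ_c)] = 0.469 × 1860 × (968 − 22.6) × 7.30 / [1790 × (1 + 0.0675 × 7.30)] = 6.02×10^6 / 2672 = 2253 m³.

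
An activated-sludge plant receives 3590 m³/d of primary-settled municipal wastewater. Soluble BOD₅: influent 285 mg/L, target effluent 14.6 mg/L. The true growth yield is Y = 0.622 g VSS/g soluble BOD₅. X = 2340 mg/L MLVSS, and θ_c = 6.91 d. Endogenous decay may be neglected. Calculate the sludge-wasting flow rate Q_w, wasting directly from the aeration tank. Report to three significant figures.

V·X = Y·Q·ΔS·θ_c gives V = 0.622 × 3590 × (285 − 14.6) × 6.91 / 2340 = 1783 m³.
For wasting at MLVSS concentration, Q_w = V/θ_c = 1783/6.91 = 258.0 m³/d.

Q_w ≈ 258 m³/d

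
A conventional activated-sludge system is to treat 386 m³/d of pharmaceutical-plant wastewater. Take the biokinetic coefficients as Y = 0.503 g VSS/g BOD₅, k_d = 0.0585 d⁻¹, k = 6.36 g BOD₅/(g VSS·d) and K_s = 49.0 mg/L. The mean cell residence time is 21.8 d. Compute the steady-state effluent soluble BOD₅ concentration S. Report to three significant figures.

For a completely mixed reactor with recycle the Lawrence–McCarty relation gives S = K_s·(1 + k_d·θ_c) / [θ_c·(Y·k − k_d) − 1] = 49.0 × (1 + 0.0585 × 21.8) / [21.8 × (0.503 × 6.36 − 0.0585) − 1] = 111.5 / 67.46 = 1.653 mg/L.

S ≈ 1.65 mg/L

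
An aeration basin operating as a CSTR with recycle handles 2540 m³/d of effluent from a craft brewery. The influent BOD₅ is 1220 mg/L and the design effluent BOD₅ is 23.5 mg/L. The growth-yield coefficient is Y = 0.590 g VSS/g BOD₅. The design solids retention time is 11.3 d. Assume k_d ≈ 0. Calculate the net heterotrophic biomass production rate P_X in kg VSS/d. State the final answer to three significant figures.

P_X ≈ 1790 kg VSS/d

No decay correction is needed, so Y_obs = Y = 0.590.
ΔS = 1220 − 23.5 = 1196 mg/L, so the substrate removal rate is 2540 × 1196/1000 = 3039 kg BOD₅/d.
P_X = Y_obs · Q(S₀ − S) = 0.5900 × 3039 = 1793 kg VSS/d.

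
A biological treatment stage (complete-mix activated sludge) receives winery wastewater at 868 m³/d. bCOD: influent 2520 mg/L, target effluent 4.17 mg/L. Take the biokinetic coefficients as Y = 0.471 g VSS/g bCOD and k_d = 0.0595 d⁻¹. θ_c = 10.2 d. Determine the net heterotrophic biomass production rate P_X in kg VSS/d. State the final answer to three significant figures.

P_X ≈ 640 kg VSS/d

The observed yield is Y_obs = Y/(1 + k_d·θ_c) = 0.471 / (1 + 0.0595 × 10.2) = 0.471 / 1.607 = 0.2931 g VSS per g bCOD removed.
Substrate removed = Q·(S₀ − S) = 868 m³/d × (2520 − 4.17) g/m³ = 2.18×10^6 g/d = 2184 kg/d.
Net biomass production P_X = Y_obs × Q·(S₀ − S) = 0.2931 × 2184 = 640.1 kg VSS/d.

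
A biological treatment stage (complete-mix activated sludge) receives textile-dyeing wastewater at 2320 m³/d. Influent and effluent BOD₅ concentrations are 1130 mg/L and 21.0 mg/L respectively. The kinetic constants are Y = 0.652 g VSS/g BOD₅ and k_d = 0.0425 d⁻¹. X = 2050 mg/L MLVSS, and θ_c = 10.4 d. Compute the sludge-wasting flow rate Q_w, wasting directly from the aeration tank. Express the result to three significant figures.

From the SRT design equation V = Y Q (S₀−S) θ_c / [X (1 + k_d θ_c)] = 0.652 × 2320 × (1130 − 21.0) × 10.4 / [2050 × (1 + 0.0425 × 10.4)] = 1.74×10^7 / 2956 = 5902 m³.
Wasting from the aeration tank: Q_w = V / θ_c = 5902 / 10.4 = 567.5 m³/d.

Q_w ≈ 567 m³/d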